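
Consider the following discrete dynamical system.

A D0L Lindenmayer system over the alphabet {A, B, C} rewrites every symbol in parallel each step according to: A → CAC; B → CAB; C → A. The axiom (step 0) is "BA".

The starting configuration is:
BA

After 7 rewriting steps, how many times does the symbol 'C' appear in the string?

213

t=0: BA
t=1: CABCAC
t=2: ACACCABACACA
t=3: CACACACAACACCABCACACACACAC
t=4: ACACACACACACACACCACACACAACACCABACACACACACACACACACACA
t=5: CACACACACACACACACACACACACACACACAACACACACACACACACCACACACAACACCABCACACACACACACACACACACACACACACACACACACACACAC
t=6: ACACACACACACACACACACACACACACACACACACACACACACACACACACACACAC…CACACACACACACACACACACACACACACACACACACACACACACACACACACACACA  (len 212)
t=7: CACACACACACACACACACACACACACACACACACACACACACACACACACACACACA…ACACACACACACACACACACACACACACACACACACACACACACACACACACACACAC  (len 426)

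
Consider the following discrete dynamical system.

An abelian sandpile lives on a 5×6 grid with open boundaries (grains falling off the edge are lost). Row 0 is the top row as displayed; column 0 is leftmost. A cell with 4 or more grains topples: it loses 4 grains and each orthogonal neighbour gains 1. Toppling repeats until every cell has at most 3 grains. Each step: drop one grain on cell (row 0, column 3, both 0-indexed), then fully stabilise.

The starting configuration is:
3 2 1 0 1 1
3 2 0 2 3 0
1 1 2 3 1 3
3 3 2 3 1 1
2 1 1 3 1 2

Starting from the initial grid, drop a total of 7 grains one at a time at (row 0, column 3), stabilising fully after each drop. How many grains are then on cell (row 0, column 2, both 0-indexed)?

2

[0] 3 2 1 0 1 1
3 2 0 2 3 0
1 1 2 3 1 3
3 3 2 3 1 1
2 1 1 3 1 2
[1] 3 2 1 1 1 1
3 2 0 2 3 0
1 1 2 3 1 3
3 3 2 3 1 1
2 1 1 3 1 2
[2] 3 2 1 2 1 1
3 2 0 2 3 0
1 1 2 3 1 3
3 3 2 3 1 1
2 1 1 3 1 2
[3] 3 2 1 3 1 1
3 2 0 2 3 0
1 1 2 3 1 3
3 3 2 3 1 1
2 1 1 3 1 2
[4] 3 2 2 0 2 1
3 2 0 3 3 0
1 1 2 3 1 3
3 3 2 3 1 1
2 1 1 3 1 2
[5] 3 2 2 1 2 1
3 2 0 3 3 0
1 1 2 3 1 3
3 3 2 3 1 1
2 1 1 3 1 2
[6] 3 2 2 2 2 1
3 2 0 3 3 0
1 1 2 3 1 3
3 3 2 3 1 1
2 1 1 3 1 2
[7] 3 2 2 3 2 1
3 2 0 3 3 0
1 1 2 3 1 3
3 3 2 3 1 1
2 1 1 3 1 2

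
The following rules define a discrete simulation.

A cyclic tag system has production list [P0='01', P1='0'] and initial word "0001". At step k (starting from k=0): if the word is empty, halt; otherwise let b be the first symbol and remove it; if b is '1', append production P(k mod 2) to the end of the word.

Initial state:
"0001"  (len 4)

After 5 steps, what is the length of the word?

0

0) "0001"  (len 4)
1) "001"  (len 3)
2) "01"  (len 2)
3) "1"  (len 1)
4) "0"  (len 1)
5) (halted — word empty)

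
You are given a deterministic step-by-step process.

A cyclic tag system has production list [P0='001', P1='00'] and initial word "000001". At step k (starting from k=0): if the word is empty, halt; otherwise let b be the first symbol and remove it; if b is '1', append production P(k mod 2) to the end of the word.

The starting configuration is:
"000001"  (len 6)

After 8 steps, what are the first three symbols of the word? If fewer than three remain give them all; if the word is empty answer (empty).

(empty)

0) "000001"  (len 6)
1) "00001"  (len 5)
2) "0001"  (len 4)
3) "001"  (len 3)
4) "01"  (len 2)
5) "1"  (len 1)
6) "00"  (len 2)
7) "0"  (len 1)
8) (halted — word empty)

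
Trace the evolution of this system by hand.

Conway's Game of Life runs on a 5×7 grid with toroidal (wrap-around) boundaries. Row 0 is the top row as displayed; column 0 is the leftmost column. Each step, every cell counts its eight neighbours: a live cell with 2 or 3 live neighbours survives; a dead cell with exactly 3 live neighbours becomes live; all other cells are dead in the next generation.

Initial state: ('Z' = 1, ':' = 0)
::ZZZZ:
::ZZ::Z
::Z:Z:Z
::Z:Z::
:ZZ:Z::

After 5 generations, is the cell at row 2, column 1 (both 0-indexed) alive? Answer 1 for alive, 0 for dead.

[0] ::ZZZZ:
::ZZ::Z
::Z:Z:Z
::Z:Z::
:ZZ:Z::
[1] :::::Z:
:Z::::Z
:ZZ:Z::
::Z:Z::
:Z:::::
[2] Z::::::
ZZZ::Z:
ZZZ::Z:
::Z::::
:::::::
[3] Z:::::Z
::Z::::
Z::Z:::
::Z::::
:::::::
[4] :::::::
ZZ::::Z
:ZZZ:::
:::::::
:::::::
[5] Z::::::
ZZ:::::
:ZZ::::
::Z::::
:::::::

1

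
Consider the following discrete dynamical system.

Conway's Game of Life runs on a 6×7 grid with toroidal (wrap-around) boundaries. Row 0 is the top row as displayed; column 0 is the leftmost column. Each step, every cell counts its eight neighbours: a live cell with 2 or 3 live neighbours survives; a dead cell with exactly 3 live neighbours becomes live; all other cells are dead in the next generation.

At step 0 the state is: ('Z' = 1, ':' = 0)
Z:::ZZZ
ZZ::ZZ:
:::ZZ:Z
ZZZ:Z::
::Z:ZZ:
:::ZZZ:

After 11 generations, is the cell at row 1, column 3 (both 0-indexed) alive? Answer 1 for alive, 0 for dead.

0

[0] Z:::ZZZ
ZZ::ZZ:
:::ZZ:Z
ZZZ:Z::
::Z:ZZ:
:::ZZZ:
[1] ZZ:::::
:Z:::::
::::::Z
ZZZ:::Z
::Z:::Z
:::::::
[2] ZZ:::::
:Z:::::
::Z:::Z
:ZZ::ZZ
::Z:::Z
ZZ:::::
[3] ::Z::::
:ZZ::::
::Z::ZZ
:ZZZ:ZZ
::Z::ZZ
::Z:::Z
[4] ::ZZ:::
:ZZZ:::
::::ZZZ
:Z:Z:::
::::Z::
:ZZZ:ZZ
[5] Z::::::
:Z:::Z:
ZZ::ZZ:
:::Z:::
ZZ::ZZ:
:Z:::Z:
[6] ZZ::::Z
:Z::ZZ:
ZZZ:ZZZ
::ZZ:::
ZZZ:ZZZ
:Z::ZZ:
[7] :ZZ:::Z
:::ZZ::
Z:::::Z
:::::::
Z:::::Z
:::ZZ::
[8] ::Z::Z:
:ZZZ:ZZ
:::::::
:::::::
:::::::
:ZZZ:ZZ
[9] :::::::
:ZZZZZZ
::Z::::
:::::::
::Z::::
:ZZZZZZ
[10] :::::::
:ZZZZZ:
:ZZ:ZZ:
:::::::
:ZZ:ZZ:
:ZZZZZ:
[11] :::::::
:Z:::Z:
:Z:::Z:
:::::::
:Z:::Z:
:Z:::Z:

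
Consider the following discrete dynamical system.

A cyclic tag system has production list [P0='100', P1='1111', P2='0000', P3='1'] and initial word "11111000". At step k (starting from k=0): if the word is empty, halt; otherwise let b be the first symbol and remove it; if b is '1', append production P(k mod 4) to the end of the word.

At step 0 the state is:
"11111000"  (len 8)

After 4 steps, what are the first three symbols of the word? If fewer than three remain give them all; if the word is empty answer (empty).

100

t=0: "11111000"  (len 8)
t=1: "1111000100"  (len 10)
t=2: "1110001001111"  (len 13)
t=3: "1100010011110000"  (len 16)
t=4: "1000100111100001"  (len 16)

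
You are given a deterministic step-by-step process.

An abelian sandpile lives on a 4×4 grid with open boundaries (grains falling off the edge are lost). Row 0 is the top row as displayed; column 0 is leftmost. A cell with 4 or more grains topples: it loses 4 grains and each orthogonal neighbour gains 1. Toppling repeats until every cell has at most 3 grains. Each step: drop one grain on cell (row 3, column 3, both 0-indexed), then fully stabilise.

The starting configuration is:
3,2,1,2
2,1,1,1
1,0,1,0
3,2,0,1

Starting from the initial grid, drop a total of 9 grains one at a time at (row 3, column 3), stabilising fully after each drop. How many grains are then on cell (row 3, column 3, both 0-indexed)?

gen 0: 3,2,1,2
2,1,1,1
1,0,1,0
3,2,0,1
gen 1: 3,2,1,2
2,1,1,1
1,0,1,0
3,2,0,2
gen 2: 3,2,1,2
2,1,1,1
1,0,1,0
3,2,0,3
gen 3: 3,2,1,2
2,1,1,1
1,0,1,1
3,2,1,0
gen 4: 3,2,1,2
2,1,1,1
1,0,1,1
3,2,1,1
gen 5: 3,2,1,2
2,1,1,1
1,0,1,1
3,2,1,2
gen 6: 3,2,1,2
2,1,1,1
1,0,1,1
3,2,1,3
gen 7: 3,2,1,2
2,1,1,1
1,0,1,2
3,2,2,0
gen 8: 3,2,1,2
2,1,1,1
1,0,1,2
3,2,2,1
gen 9: 3,2,1,2
2,1,1,1
1,0,1,2
3,2,2,2

2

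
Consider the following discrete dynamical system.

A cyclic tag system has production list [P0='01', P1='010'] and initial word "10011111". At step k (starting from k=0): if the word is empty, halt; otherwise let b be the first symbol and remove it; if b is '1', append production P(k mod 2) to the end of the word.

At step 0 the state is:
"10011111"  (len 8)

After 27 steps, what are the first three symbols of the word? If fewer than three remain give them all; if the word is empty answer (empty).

step 0: "10011111"  (len 8)
step 1: "001111101"  (len 9)
step 2: "01111101"  (len 8)
step 3: "1111101"  (len 7)
step 4: "111101010"  (len 9)
step 5: "1110101001"  (len 10)
step 6: "110101001010"  (len 12)
step 7: "1010100101001"  (len 13)
step 8: "010100101001010"  (len 15)
step 9: "10100101001010"  (len 14)
step 10: "0100101001010010"  (len 16)
step 11: "100101001010010"  (len 15)
step 12: "00101001010010010"  (len 17)
step 13: "0101001010010010"  (len 16)
step 14: "101001010010010"  (len 15)
step 15: "0100101001001001"  (len 16)
step 16: "100101001001001"  (len 15)
step 17: "0010100100100101"  (len 16)
step 18: "010100100100101"  (len 15)
step 19: "10100100100101"  (len 14)
step 20: "0100100100101010"  (len 16)
step 21: "100100100101010"  (len 15)
step 22: "00100100101010010"  (len 17)
step 23: "0100100101010010"  (len 16)
step 24: "100100101010010"  (len 15)
step 25: "0010010101001001"  (len 16)
step 26: "010010101001001"  (len 15)
step 27: "10010101001001"  (len 14)

100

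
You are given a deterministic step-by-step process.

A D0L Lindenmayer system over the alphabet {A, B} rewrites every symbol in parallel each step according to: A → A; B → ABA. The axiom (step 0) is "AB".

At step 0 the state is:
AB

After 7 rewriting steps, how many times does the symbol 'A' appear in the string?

gen 0: AB
gen 1: AABA
gen 2: AAABAA
gen 3: AAAABAAA
gen 4: AAAAABAAAA
gen 5: AAAAAABAAAAA
gen 6: AAAAAAABAAAAAA
gen 7: AAAAAAAABAAAAAAA

15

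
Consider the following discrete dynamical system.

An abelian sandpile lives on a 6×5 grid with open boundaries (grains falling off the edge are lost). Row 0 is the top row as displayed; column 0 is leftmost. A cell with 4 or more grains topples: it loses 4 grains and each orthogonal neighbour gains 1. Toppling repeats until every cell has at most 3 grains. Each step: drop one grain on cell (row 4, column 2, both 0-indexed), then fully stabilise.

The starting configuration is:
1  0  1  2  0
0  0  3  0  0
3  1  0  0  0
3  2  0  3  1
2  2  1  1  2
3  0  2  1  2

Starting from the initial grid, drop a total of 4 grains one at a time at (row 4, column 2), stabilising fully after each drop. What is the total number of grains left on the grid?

k=0  1  0  1  2  0
0  0  3  0  0
3  1  0  0  0
3  2  0  3  1
2  2  1  1  2
3  0  2  1  2
k=1  1  0  1  2  0
0  0  3  0  0
3  1  0  0  0
3  2  0  3  1
2  2  2  1  2
3  0  2  1  2
k=2  1  0  1  2  0
0  0  3  0  0
3  1  0  0  0
3  2  0  3  1
2  2  3  1  2
3  0  2  1  2
k=3  1  0  1  2  0
0  0  3  0  0
3  1  0  0  0
3  2  1  3  1
2  3  0  2  2
3  0  3  1  2
k=4  1  0  1  2  0
0  0  3  0  0
3  1  0  0  0
3  2  1  3  1
2  3  1  2  2
3  0  3  1  2

40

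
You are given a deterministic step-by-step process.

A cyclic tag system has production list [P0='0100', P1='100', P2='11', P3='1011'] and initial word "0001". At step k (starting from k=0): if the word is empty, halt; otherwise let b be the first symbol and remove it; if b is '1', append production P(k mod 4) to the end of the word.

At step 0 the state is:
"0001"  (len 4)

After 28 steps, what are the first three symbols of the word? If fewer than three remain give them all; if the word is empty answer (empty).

110

k=0  "0001"  (len 4)
k=1  "001"  (len 3)
k=2  "01"  (len 2)
k=3  "1"  (len 1)
k=4  "1011"  (len 4)
k=5  "0110100"  (len 7)
k=6  "110100"  (len 6)
k=7  "1010011"  (len 7)
k=8  "0100111011"  (len 10)
k=9  "100111011"  (len 9)
k=10  "00111011100"  (len 11)
k=11  "0111011100"  (len 10)
k=12  "111011100"  (len 9)
k=13  "110111000100"  (len 12)
k=14  "10111000100100"  (len 14)
k=15  "011100010010011"  (len 15)
k=16  "11100010010011"  (len 14)
k=17  "11000100100110100"  (len 17)
k=18  "1000100100110100100"  (len 19)
k=19  "00010010011010010011"  (len 20)
k=20  "0010010011010010011"  (len 19)
k=21  "010010011010010011"  (len 18)
k=22  "10010011010010011"  (len 17)
k=23  "001001101001001111"  (len 18)
k=24  "01001101001001111"  (len 17)
k=25  "1001101001001111"  (len 16)
k=26  "001101001001111100"  (len 18)
k=27  "01101001001111100"  (len 17)
k=28  "1101001001111100"  (len 16)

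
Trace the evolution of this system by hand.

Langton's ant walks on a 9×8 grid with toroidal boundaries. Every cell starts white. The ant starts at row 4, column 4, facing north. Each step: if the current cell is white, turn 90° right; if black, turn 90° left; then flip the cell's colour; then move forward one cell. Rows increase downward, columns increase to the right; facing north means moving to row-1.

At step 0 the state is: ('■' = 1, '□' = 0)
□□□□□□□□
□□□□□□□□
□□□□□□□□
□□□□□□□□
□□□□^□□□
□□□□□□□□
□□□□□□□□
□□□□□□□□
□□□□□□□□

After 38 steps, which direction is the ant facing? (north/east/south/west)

t=0: □□□□□□□□
□□□□□□□□
□□□□□□□□
□□□□□□□□
□□□□^□□□
□□□□□□□□
□□□□□□□□
□□□□□□□□
□□□□□□□□
t=1: □□□□□□□□
□□□□□□□□
□□□□□□□□
□□□□□□□□
□□□□■>□□
□□□□□□□□
□□□□□□□□
□□□□□□□□
□□□□□□□□
t=2: □□□□□□□□
□□□□□□□□
□□□□□□□□
□□□□□□□□
□□□□■■□□
□□□□□v□□
□□□□□□□□
□□□□□□□□
□□□□□□□□
t=3: □□□□□□□□
□□□□□□□□
□□□□□□□□
□□□□□□□□
□□□□■■□□
□□□□<■□□
□□□□□□□□
□□□□□□□□
□□□□□□□□
t=4: □□□□□□□□
□□□□□□□□
□□□□□□□□
□□□□□□□□
□□□□^■□□
□□□□■■□□
□□□□□□□□
□□□□□□□□
□□□□□□□□
t=5: □□□□□□□□
□□□□□□□□
□□□□□□□□
□□□□□□□□
□□□<□■□□
□□□□■■□□
□□□□□□□□
□□□□□□□□
□□□□□□□□
t=6: □□□□□□□□
□□□□□□□□
□□□□□□□□
□□□^□□□□
□□□■□■□□
□□□□■■□□
□□□□□□□□
□□□□□□□□
□□□□□□□□
t=7: □□□□□□□□
□□□□□□□□
□□□□□□□□
□□□■>□□□
□□□■□■□□
□□□□■■□□
□□□□□□□□
□□□□□□□□
□□□□□□□□
t=8: □□□□□□□□
□□□□□□□□
□□□□□□□□
□□□■■□□□
□□□■v■□□
□□□□■■□□
□□□□□□□□
□□□□□□□□
□□□□□□□□
t=9: □□□□□□□□
□□□□□□□□
□□□□□□□□
□□□■■□□□
□□□<■■□□
□□□□■■□□
□□□□□□□□
□□□□□□□□
□□□□□□□□
t=10: □□□□□□□□
□□□□□□□□
□□□□□□□□
□□□■■□□□
□□□□■■□□
□□□v■■□□
□□□□□□□□
□□□□□□□□
□□□□□□□□
t=11: □□□□□□□□
□□□□□□□□
□□□□□□□□
□□□■■□□□
□□□□■■□□
□□<■■■□□
□□□□□□□□
□□□□□□□□
□□□□□□□□
t=12: □□□□□□□□
□□□□□□□□
□□□□□□□□
□□□■■□□□
□□^□■■□□
□□■■■■□□
□□□□□□□□
□□□□□□□□
□□□□□□□□
t=13: □□□□□□□□
□□□□□□□□
□□□□□□□□
□□□■■□□□
□□■>■■□□
□□■■■■□□
□□□□□□□□
□□□□□□□□
□□□□□□□□
t=14: □□□□□□□□
□□□□□□□□
□□□□□□□□
□□□■■□□□
□□■■■■□□
□□■v■■□□
□□□□□□□□
□□□□□□□□
□□□□□□□□
t=15: □□□□□□□□
□□□□□□□□
□□□□□□□□
□□□■■□□□
□□■■■■□□
□□■□>■□□
□□□□□□□□
□□□□□□□□
□□□□□□□□
t=16: □□□□□□□□
□□□□□□□□
□□□□□□□□
□□□■■□□□
□□■■^■□□
□□■□□■□□
□□□□□□□□
□□□□□□□□
□□□□□□□□
t=17: □□□□□□□□
□□□□□□□□
□□□□□□□□
□□□■■□□□
□□■<□■□□
□□■□□■□□
□□□□□□□□
□□□□□□□□
□□□□□□□□
t=18: □□□□□□□□
□□□□□□□□
□□□□□□□□
□□□■■□□□
□□■□□■□□
□□■v□■□□
□□□□□□□□
□□□□□□□□
□□□□□□□□
t=19: □□□□□□□□
□□□□□□□□
□□□□□□□□
□□□■■□□□
□□■□□■□□
□□<■□■□□
□□□□□□□□
□□□□□□□□
□□□□□□□□
t=20: □□□□□□□□
□□□□□□□□
□□□□□□□□
□□□■■□□□
□□■□□■□□
□□□■□■□□
□□v□□□□□
□□□□□□□□
□□□□□□□□
t=21: □□□□□□□□
□□□□□□□□
□□□□□□□□
□□□■■□□□
□□■□□■□□
□□□■□■□□
□<■□□□□□
□□□□□□□□
□□□□□□□□
t=22: □□□□□□□□
□□□□□□□□
□□□□□□□□
□□□■■□□□
□□■□□■□□
□^□■□■□□
□■■□□□□□
□□□□□□□□
□□□□□□□□
t=23: □□□□□□□□
□□□□□□□□
□□□□□□□□
□□□■■□□□
□□■□□■□□
□■>■□■□□
□■■□□□□□
□□□□□□□□
□□□□□□□□
t=24: □□□□□□□□
□□□□□□□□
□□□□□□□□
□□□■■□□□
□□■□□■□□
□■■■□■□□
□■v□□□□□
□□□□□□□□
□□□□□□□□
t=25: □□□□□□□□
□□□□□□□□
□□□□□□□□
□□□■■□□□
□□■□□■□□
□■■■□■□□
□■□>□□□□
□□□□□□□□
□□□□□□□□
t=26: □□□□□□□□
□□□□□□□□
□□□□□□□□
□□□■■□□□
□□■□□■□□
□■■■□■□□
□■□■□□□□
□□□v□□□□
□□□□□□□□
t=27: □□□□□□□□
□□□□□□□□
□□□□□□□□
□□□■■□□□
□□■□□■□□
□■■■□■□□
□■□■□□□□
□□<■□□□□
□□□□□□□□
t=28: □□□□□□□□
□□□□□□□□
□□□□□□□□
□□□■■□□□
□□■□□■□□
□■■■□■□□
□■^■□□□□
□□■■□□□□
□□□□□□□□
t=29: □□□□□□□□
□□□□□□□□
□□□□□□□□
□□□■■□□□
□□■□□■□□
□■■■□■□□
□■■>□□□□
□□■■□□□□
□□□□□□□□
t=30: □□□□□□□□
□□□□□□□□
□□□□□□□□
□□□■■□□□
□□■□□■□□
□■■^□■□□
□■■□□□□□
□□■■□□□□
□□□□□□□□
t=31: □□□□□□□□
□□□□□□□□
□□□□□□□□
□□□■■□□□
□□■□□■□□
□■<□□■□□
□■■□□□□□
□□■■□□□□
□□□□□□□□
t=32: □□□□□□□□
□□□□□□□□
□□□□□□□□
□□□■■□□□
□□■□□■□□
□■□□□■□□
□■v□□□□□
□□■■□□□□
□□□□□□□□
t=33: □□□□□□□□
□□□□□□□□
□□□□□□□□
□□□■■□□□
□□■□□■□□
□■□□□■□□
□■□>□□□□
□□■■□□□□
□□□□□□□□
t=34: □□□□□□□□
□□□□□□□□
□□□□□□□□
□□□■■□□□
□□■□□■□□
□■□□□■□□
□■□■□□□□
□□■v□□□□
□□□□□□□□
t=35: □□□□□□□□
□□□□□□□□
□□□□□□□□
□□□■■□□□
□□■□□■□□
□■□□□■□□
□■□■□□□□
□□■□>□□□
□□□□□□□□
t=36: □□□□□□□□
□□□□□□□□
□□□□□□□□
□□□■■□□□
□□■□□■□□
□■□□□■□□
□■□■□□□□
□□■□■□□□
□□□□v□□□
t=37: □□□□□□□□
□□□□□□□□
□□□□□□□□
□□□■■□□□
□□■□□■□□
□■□□□■□□
□■□■□□□□
□□■□■□□□
□□□<■□□□
t=38: □□□□□□□□
□□□□□□□□
□□□□□□□□
□□□■■□□□
□□■□□■□□
□■□□□■□□
□■□■□□□□
□□■^■□□□
□□□■■□□□

north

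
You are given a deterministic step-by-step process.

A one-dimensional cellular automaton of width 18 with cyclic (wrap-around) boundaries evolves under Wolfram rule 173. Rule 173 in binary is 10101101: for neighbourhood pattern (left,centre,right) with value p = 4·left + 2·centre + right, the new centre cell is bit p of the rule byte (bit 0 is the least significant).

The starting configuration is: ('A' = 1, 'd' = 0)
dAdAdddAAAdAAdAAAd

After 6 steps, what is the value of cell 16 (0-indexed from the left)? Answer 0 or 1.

1

0) dAdAdddAAAdAAdAAAd
1) dAAAdAdAAdAAdAAAdd
2) dAAdAAAAdAAdAAAddA
3) AAdAAAAdAAdAAAdddA
4) AdAAAAdAAdAAAddAdA
5) dAAAAdAAdAAAdddAAA
6) AAAAdAAdAAAddAdAAd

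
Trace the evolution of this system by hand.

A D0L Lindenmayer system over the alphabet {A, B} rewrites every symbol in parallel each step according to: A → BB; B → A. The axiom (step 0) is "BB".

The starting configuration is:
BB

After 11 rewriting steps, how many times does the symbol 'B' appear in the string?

0

0) BB
1) AA
2) BBBB
3) AAAA
4) BBBBBBBB
5) AAAAAAAA
6) BBBBBBBBBBBBBBBB
7) AAAAAAAAAAAAAAAA
8) BBBBBBBBBBBBBBBBBBBBBBBBBBBBBBBB
9) AAAAAAAAAAAAAAAAAAAAAAAAAAAAAAAA
10) BBBBBBBBBBBBBBBBBBBBBBBBBBBBBBBBBBBBBBBBBBBBBBBBBBBBBBBBBBBBBBBB
11) AAAAAAAAAAAAAAAAAAAAAAAAAAAAAAAAAAAAAAAAAAAAAAAAAAAAAAAAAAAAAAAA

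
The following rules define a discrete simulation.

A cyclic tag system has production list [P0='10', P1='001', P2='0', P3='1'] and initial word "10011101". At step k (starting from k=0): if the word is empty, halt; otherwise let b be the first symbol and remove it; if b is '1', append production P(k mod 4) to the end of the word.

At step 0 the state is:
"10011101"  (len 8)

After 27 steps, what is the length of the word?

7

0) "10011101"  (len 8)
1) "001110110"  (len 9)
2) "01110110"  (len 8)
3) "1110110"  (len 7)
4) "1101101"  (len 7)
5) "10110110"  (len 8)
6) "0110110001"  (len 10)
7) "110110001"  (len 9)
8) "101100011"  (len 9)
9) "0110001110"  (len 10)
10) "110001110"  (len 9)
11) "100011100"  (len 9)
12) "000111001"  (len 9)
13) "00111001"  (len 8)
14) "0111001"  (len 7)
15) "111001"  (len 6)
16) "110011"  (len 6)
17) "1001110"  (len 7)
18) "001110001"  (len 9)
19) "01110001"  (len 8)
20) "1110001"  (len 7)
21) "11000110"  (len 8)
22) "1000110001"  (len 10)
23) "0001100010"  (len 10)
24) "001100010"  (len 9)
25) "01100010"  (len 8)
26) "1100010"  (len 7)
27) "1000100"  (len 7)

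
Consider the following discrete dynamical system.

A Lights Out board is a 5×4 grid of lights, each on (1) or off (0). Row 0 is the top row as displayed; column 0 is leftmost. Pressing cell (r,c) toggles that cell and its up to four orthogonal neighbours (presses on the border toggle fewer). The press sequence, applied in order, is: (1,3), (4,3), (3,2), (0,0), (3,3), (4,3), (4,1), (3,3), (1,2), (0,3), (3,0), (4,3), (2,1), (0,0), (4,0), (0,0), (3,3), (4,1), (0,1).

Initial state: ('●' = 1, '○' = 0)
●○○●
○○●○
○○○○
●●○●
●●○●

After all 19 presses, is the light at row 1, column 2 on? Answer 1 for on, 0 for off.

1

0) ●○○●
○○●○
○○○○
●●○●
●●○●
1) ●○○○
○○○●
○○○●
●●○●
●●○●
2) ●○○○
○○○●
○○○●
●●○○
●●●○
3) ●○○○
○○○●
○○●●
●○●●
●●○○
4) ○●○○
●○○●
○○●●
●○●●
●●○○
5) ○●○○
●○○●
○○●○
●○○○
●●○●
6) ○●○○
●○○●
○○●○
●○○●
●●●○
7) ○●○○
●○○●
○○●○
●●○●
○○○○
8) ○●○○
●○○●
○○●●
●●●○
○○○●
9) ○●●○
●●●○
○○○●
●●●○
○○○●
10) ○●○●
●●●●
○○○●
●●●○
○○○●
11) ○●○●
●●●●
●○○●
○○●○
●○○●
12) ○●○●
●●●●
●○○●
○○●●
●○●○
13) ○●○●
●○●●
○●●●
○●●●
●○●○
14) ●○○●
○○●●
○●●●
○●●●
●○●○
15) ●○○●
○○●●
○●●●
●●●●
○●●○
16) ○●○●
●○●●
○●●●
●●●●
○●●○
17) ○●○●
●○●●
○●●○
●●○○
○●●●
18) ○●○●
●○●●
○●●○
●○○○
●○○●
19) ●○●●
●●●●
○●●○
●○○○
●○○●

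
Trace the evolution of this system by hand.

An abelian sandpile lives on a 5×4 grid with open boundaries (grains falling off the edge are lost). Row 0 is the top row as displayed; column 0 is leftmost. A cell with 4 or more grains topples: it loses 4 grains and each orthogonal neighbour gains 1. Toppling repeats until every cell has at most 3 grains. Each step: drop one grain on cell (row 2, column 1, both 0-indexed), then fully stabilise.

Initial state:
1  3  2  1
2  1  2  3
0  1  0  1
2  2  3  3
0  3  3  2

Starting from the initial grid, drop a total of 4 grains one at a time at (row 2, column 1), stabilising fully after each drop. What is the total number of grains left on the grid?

39

k=0  1  3  2  1
2  1  2  3
0  1  0  1
2  2  3  3
0  3  3  2
k=1  1  3  2  1
2  1  2  3
0  2  0  1
2  2  3  3
0  3  3  2
k=2  1  3  2  1
2  1  2  3
0  3  0  1
2  2  3  3
0  3  3  2
k=3  1  3  2  1
2  2  2  3
1  0  1  1
2  3  3  3
0  3  3  2
k=4  1  3  2  1
2  2  2  3
1  1  1  1
2  3  3  3
0  3  3  2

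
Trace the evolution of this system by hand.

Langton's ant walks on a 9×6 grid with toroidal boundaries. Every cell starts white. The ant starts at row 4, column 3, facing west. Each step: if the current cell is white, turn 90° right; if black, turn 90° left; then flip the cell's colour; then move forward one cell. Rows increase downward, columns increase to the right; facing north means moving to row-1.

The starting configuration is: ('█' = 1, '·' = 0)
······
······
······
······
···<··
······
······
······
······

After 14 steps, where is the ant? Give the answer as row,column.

gen 0: ······
······
······
······
···<··
······
······
······
······
gen 1: ······
······
······
···^··
···█··
······
······
······
······
gen 2: ······
······
······
···█>·
···█··
······
······
······
······
gen 3: ······
······
······
···██·
···█v·
······
······
······
······
gen 4: ······
······
······
···██·
···<█·
······
······
······
······
gen 5: ······
······
······
···██·
····█·
···v··
······
······
······
gen 6: ······
······
······
···██·
····█·
··<█··
······
······
······
gen 7: ······
······
······
···██·
··^·█·
··██··
······
······
······
gen 8: ······
······
······
···██·
··█>█·
··██··
······
······
······
gen 9: ······
······
······
···██·
··███·
··█v··
······
······
······
gen 10: ······
······
······
···██·
··███·
··█·>·
······
······
······
gen 11: ······
······
······
···██·
··███·
··█·█·
····v·
······
······
gen 12: ······
······
······
···██·
··███·
··█·█·
···<█·
······
······
gen 13: ······
······
······
···██·
··███·
··█^█·
···██·
······
······
gen 14: ······
······
······
···██·
··███·
··██>·
···██·
······
······

5,4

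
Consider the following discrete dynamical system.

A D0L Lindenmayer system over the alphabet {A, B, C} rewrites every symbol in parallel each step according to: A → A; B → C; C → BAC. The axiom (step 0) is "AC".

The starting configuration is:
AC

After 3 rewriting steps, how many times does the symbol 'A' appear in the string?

5

[0] AC
[1] ABAC
[2] ACABAC
[3] ABACACABAC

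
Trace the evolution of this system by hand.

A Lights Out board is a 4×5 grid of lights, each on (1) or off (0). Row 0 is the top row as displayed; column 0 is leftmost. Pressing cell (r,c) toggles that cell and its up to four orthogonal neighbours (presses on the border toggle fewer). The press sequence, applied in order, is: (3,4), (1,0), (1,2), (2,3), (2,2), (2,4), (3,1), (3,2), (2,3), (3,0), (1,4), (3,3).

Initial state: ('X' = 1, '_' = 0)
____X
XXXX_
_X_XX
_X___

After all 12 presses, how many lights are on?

k=0  ____X
XXXX_
_X_XX
_X___
k=1  ____X
XXXX_
_X_X_
_X_XX
k=2  X___X
__XX_
XX_X_
_X_XX
k=3  X_X_X
_X___
XXXX_
_X_XX
k=4  X_X_X
_X_X_
XX__X
_X__X
k=5  X_X_X
_XXX_
X_XXX
_XX_X
k=6  X_X_X
_XXXX
X_X__
_XX__
k=7  X_X_X
_XXXX
XXX__
X____
k=8  X_X_X
_XXXX
XX___
XXXX_
k=9  X_X_X
_XX_X
XXXXX
XXX__
k=10  X_X_X
_XX_X
_XXXX
__X__
k=11  X_X__
_XXX_
_XXX_
__X__
k=12  X_X__
_XXX_
_XX__
___XX

9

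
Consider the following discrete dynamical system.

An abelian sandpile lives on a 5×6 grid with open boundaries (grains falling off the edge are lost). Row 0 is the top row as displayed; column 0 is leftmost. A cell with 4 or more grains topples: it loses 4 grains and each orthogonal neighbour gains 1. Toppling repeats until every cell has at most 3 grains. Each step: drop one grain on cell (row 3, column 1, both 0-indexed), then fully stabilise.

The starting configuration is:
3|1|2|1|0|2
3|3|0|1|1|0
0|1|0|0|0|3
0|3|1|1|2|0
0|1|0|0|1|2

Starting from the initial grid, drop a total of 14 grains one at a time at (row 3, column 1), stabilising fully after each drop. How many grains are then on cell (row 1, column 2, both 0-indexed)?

step 0: 3|1|2|1|0|2
3|3|0|1|1|0
0|1|0|0|0|3
0|3|1|1|2|0
0|1|0|0|1|2
step 1: 3|1|2|1|0|2
3|3|0|1|1|0
0|2|0|0|0|3
1|0|2|1|2|0
0|2|0|0|1|2
step 2: 3|1|2|1|0|2
3|3|0|1|1|0
0|2|0|0|0|3
1|1|2|1|2|0
0|2|0|0|1|2
step 3: 3|1|2|1|0|2
3|3|0|1|1|0
0|2|0|0|0|3
1|2|2|1|2|0
0|2|0|0|1|2
step 4: 3|1|2|1|0|2
3|3|0|1|1|0
0|2|0|0|0|3
1|3|2|1|2|0
0|2|0|0|1|2
step 5: 3|1|2|1|0|2
3|3|0|1|1|0
0|3|0|0|0|3
2|0|3|1|2|0
0|3|0|0|1|2
step 6: 3|1|2|1|0|2
3|3|0|1|1|0
0|3|0|0|0|3
2|1|3|1|2|0
0|3|0|0|1|2
step 7: 3|1|2|1|0|2
3|3|0|1|1|0
0|3|0|0|0|3
2|2|3|1|2|0
0|3|0|0|1|2
step 8: 3|1|2|1|0|2
3|3|0|1|1|0
0|3|0|0|0|3
2|3|3|1|2|0
0|3|0|0|1|2
step 9: 0|3|2|1|0|2
1|1|1|1|1|0
2|1|2|0|0|3
3|3|0|2|2|0
1|0|2|0|1|2
step 10: 0|3|2|1|0|2
1|1|1|1|1|0
3|2|2|0|0|3
0|1|1|2|2|0
2|1|2|0|1|2
step 11: 0|3|2|1|0|2
1|1|1|1|1|0
3|2|2|0|0|3
0|2|1|2|2|0
2|1|2|0|1|2
step 12: 0|3|2|1|0|2
1|1|1|1|1|0
3|2|2|0|0|3
0|3|1|2|2|0
2|1|2|0|1|2
step 13: 0|3|2|1|0|2
1|1|1|1|1|0
3|3|2|0|0|3
1|0|2|2|2|0
2|2|2|0|1|2
step 14: 0|3|2|1|0|2
1|1|1|1|1|0
3|3|2|0|0|3
1|1|2|2|2|0
2|2|2|0|1|2

1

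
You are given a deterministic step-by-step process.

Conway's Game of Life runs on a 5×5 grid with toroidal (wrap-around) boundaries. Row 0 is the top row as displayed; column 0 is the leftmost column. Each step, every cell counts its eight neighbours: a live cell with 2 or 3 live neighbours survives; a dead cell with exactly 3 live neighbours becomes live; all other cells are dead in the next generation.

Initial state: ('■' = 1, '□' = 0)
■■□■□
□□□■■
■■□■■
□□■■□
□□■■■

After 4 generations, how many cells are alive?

6

k=0  ■■□■□
□□□■■
■■□■■
□□■■□
□□■■■
k=1  ■■□□□
□□□□□
■■□□□
□□□□□
■□□□□
k=2  ■■□□□
□□□□□
□□□□□
■■□□□
■■□□□
k=3  ■■□□□
□□□□□
□□□□□
■■□□□
□□■□■
k=4  ■■□□□
□□□□□
□□□□□
■■□□□
□□■□■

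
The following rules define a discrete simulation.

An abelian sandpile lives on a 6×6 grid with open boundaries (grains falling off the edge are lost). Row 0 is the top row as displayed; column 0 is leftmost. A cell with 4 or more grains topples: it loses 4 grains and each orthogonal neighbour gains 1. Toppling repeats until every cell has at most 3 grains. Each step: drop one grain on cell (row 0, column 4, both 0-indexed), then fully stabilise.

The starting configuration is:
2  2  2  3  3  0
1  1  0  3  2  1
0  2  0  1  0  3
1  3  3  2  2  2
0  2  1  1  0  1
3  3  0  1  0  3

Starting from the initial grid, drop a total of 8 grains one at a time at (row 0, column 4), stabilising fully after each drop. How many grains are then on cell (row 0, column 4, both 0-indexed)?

1

0) 2  2  2  3  3  0
1  1  0  3  2  1
0  2  0  1  0  3
1  3  3  2  2  2
0  2  1  1  0  1
3  3  0  1  0  3
1) 2  2  3  1  2  1
1  1  1  1  0  2
0  2  0  2  1  3
1  3  3  2  2  2
0  2  1  1  0  1
3  3  0  1  0  3
2) 2  2  3  1  3  1
1  1  1  1  0  2
0  2  0  2  1  3
1  3  3  2  2  2
0  2  1  1  0  1
3  3  0  1  0  3
3) 2  2  3  2  0  2
1  1  1  1  1  2
0  2  0  2  1  3
1  3  3  2  2  2
0  2  1  1  0  1
3  3  0  1  0  3
4) 2  2  3  2  1  2
1  1  1  1  1  2
0  2  0  2  1  3
1  3  3  2  2  2
0  2  1  1  0  1
3  3  0  1  0  3
5) 2  2  3  2  2  2
1  1  1  1  1  2
0  2  0  2  1  3
1  3  3  2  2  2
0  2  1  1  0  1
3  3  0  1  0  3
6) 2  2  3  2  3  2
1  1  1  1  1  2
0  2  0  2  1  3
1  3  3  2  2  2
0  2  1  1  0  1
3  3  0  1  0  3
7) 2  2  3  3  0  3
1  1  1  1  2  2
0  2  0  2  1  3
1  3  3  2  2  2
0  2  1  1  0  1
3  3  0  1  0  3
8) 2  2  3  3  1  3
1  1  1  1  2  2
0  2  0  2  1  3
1  3  3  2  2  2
0  2  1  1  0  1
3  3  0  1  0  3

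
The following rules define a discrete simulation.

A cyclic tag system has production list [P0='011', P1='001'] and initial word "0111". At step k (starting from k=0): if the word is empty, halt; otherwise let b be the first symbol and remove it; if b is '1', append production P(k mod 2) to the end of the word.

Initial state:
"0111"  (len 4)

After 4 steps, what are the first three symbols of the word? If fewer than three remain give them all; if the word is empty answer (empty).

step 0: "0111"  (len 4)
step 1: "111"  (len 3)
step 2: "11001"  (len 5)
step 3: "1001011"  (len 7)
step 4: "001011001"  (len 9)

001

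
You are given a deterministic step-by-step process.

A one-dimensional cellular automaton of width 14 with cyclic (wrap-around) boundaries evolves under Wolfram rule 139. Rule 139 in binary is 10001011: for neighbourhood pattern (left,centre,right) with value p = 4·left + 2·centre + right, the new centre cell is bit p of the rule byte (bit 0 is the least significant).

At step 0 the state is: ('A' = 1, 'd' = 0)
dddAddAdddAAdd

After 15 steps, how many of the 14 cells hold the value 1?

8

t=0: dddAddAdddAAdd
t=1: AAAddAddAAAddA
t=2: AAddAddAAAddAA
t=3: AddAddAAAddAAA
t=4: ddAddAAAddAAAA
t=5: dAddAAAddAAAAd
t=6: AddAAAddAAAAdd
t=7: ddAAAddAAAAddA
t=8: dAAAddAAAAddAd
t=9: AAAddAAAAddAdd
t=10: AAddAAAAddAddA
t=11: AddAAAAddAddAA
t=12: ddAAAAddAddAAA
t=13: dAAAAddAddAAAd
t=14: AAAAddAddAAAdd
t=15: AAAddAddAAAddA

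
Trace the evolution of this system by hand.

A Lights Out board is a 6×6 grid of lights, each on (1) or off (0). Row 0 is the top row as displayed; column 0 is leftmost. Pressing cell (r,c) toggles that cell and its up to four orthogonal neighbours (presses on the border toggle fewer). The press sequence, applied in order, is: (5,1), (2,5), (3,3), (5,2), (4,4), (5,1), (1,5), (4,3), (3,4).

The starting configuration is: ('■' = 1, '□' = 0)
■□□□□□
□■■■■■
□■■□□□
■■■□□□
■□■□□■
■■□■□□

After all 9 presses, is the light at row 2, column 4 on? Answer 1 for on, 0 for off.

0

0) ■□□□□□
□■■■■■
□■■□□□
■■■□□□
■□■□□■
■■□■□□
1) ■□□□□□
□■■■■■
□■■□□□
■■■□□□
■■■□□■
□□■■□□
2) ■□□□□□
□■■■■□
□■■□■■
■■■□□■
■■■□□■
□□■■□□
3) ■□□□□□
□■■■■□
□■■■■■
■■□■■■
■■■■□■
□□■■□□
4) ■□□□□□
□■■■■□
□■■■■■
■■□■■■
■■□■□■
□■□□□□
5) ■□□□□□
□■■■■□
□■■■■■
■■□■□■
■■□□■□
□■□□■□
6) ■□□□□□
□■■■■□
□■■■■■
■■□■□■
■□□□■□
■□■□■□
7) ■□□□□■
□■■■□■
□■■■■□
■■□■□■
■□□□■□
■□■□■□
8) ■□□□□■
□■■■□■
□■■■■□
■■□□□■
■□■■□□
■□■■■□
9) ■□□□□■
□■■■□■
□■■■□□
■■□■■□
■□■■■□
■□■■■□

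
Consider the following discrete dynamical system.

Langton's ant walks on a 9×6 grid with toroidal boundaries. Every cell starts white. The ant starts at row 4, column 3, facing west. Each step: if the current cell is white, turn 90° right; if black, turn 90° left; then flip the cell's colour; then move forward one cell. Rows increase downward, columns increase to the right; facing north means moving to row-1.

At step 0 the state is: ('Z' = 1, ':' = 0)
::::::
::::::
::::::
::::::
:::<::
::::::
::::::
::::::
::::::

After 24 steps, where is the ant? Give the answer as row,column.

0) ::::::
::::::
::::::
::::::
:::<::
::::::
::::::
::::::
::::::
1) ::::::
::::::
::::::
:::^::
:::Z::
::::::
::::::
::::::
::::::
2) ::::::
::::::
::::::
:::Z>:
:::Z::
::::::
::::::
::::::
::::::
3) ::::::
::::::
::::::
:::ZZ:
:::Zv:
::::::
::::::
::::::
::::::
4) ::::::
::::::
::::::
:::ZZ:
:::<Z:
::::::
::::::
::::::
::::::
5) ::::::
::::::
::::::
:::ZZ:
::::Z:
:::v::
::::::
::::::
::::::
6) ::::::
::::::
::::::
:::ZZ:
::::Z:
::<Z::
::::::
::::::
::::::
7) ::::::
::::::
::::::
:::ZZ:
::^:Z:
::ZZ::
::::::
::::::
::::::
8) ::::::
::::::
::::::
:::ZZ:
::Z>Z:
::ZZ::
::::::
::::::
::::::
9) ::::::
::::::
::::::
:::ZZ:
::ZZZ:
::Zv::
::::::
::::::
::::::
10) ::::::
::::::
::::::
:::ZZ:
::ZZZ:
::Z:>:
::::::
::::::
::::::
11) ::::::
::::::
::::::
:::ZZ:
::ZZZ:
::Z:Z:
::::v:
::::::
::::::
12) ::::::
::::::
::::::
:::ZZ:
::ZZZ:
::Z:Z:
:::<Z:
::::::
::::::
13) ::::::
::::::
::::::
:::ZZ:
::ZZZ:
::Z^Z:
:::ZZ:
::::::
::::::
14) ::::::
::::::
::::::
:::ZZ:
::ZZZ:
::ZZ>:
:::ZZ:
::::::
::::::
15) ::::::
::::::
::::::
:::ZZ:
::ZZ^:
::ZZ::
:::ZZ:
::::::
::::::
16) ::::::
::::::
::::::
:::ZZ:
::Z<::
::ZZ::
:::ZZ:
::::::
::::::
17) ::::::
::::::
::::::
:::ZZ:
::Z:::
::Zv::
:::ZZ:
::::::
::::::
18) ::::::
::::::
::::::
:::ZZ:
::Z:::
::Z:>:
:::ZZ:
::::::
::::::
19) ::::::
::::::
::::::
:::ZZ:
::Z:::
::Z:Z:
:::Zv:
::::::
::::::
20) ::::::
::::::
::::::
:::ZZ:
::Z:::
::Z:Z:
:::Z:>
::::::
::::::
21) ::::::
::::::
::::::
:::ZZ:
::Z:::
::Z:Z:
:::Z:Z
:::::v
::::::
22) ::::::
::::::
::::::
:::ZZ:
::Z:::
::Z:Z:
:::Z:Z
::::<Z
::::::
23) ::::::
::::::
::::::
:::ZZ:
::Z:::
::Z:Z:
:::Z^Z
::::ZZ
::::::
24) ::::::
::::::
::::::
:::ZZ:
::Z:::
::Z:Z:
:::ZZ>
::::ZZ
::::::

6,5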